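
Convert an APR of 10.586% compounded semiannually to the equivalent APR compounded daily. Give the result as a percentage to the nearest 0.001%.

10.317%

EAR = (1 + 0.10586/2)^2 − 1 = 0.108662.
Solve (1 + r/365)^365 = 1.108662: r/365 = 1.108662^(1/365) − 1 = 0.000283, so r = 0.103168 = 10.317%.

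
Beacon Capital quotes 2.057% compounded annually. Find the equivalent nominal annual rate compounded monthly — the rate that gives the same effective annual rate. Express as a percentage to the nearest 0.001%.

Compounded annually, EAR = nominal = 0.020570.
Solve (1 + r/12)^12 = 1.020570: r/12 = 1.020570^(1/12) − 1 = 0.001698, so r = 0.020379 = 2.038%.

2.038%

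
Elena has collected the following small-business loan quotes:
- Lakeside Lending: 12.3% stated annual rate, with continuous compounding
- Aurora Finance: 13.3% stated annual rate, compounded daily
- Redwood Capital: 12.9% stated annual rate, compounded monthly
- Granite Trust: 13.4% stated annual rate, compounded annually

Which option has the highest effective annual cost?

Aurora Finance

Lakeside Lending: e^0.123 − 1 = 13.088%
Aurora Finance: (1 + 0.133/365)^365 − 1 = 14.222%
Redwood Capital: (1 + 0.129/12)^12 − 1 = 13.691%
Granite Trust: compounded annually, EAR = 13.400%
The highest effective annual rate is Aurora Finance at 14.222%.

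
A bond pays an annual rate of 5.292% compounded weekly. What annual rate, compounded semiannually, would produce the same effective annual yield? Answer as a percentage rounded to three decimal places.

EAR = (1 + 0.05292/52)^52 − 1 = 0.054317.
Solve (1 + r/2)^2 = 1.054317: r/2 = 1.054317^(1/2) − 1 = 0.026799, so r = 0.053599 = 5.360%.

5.360%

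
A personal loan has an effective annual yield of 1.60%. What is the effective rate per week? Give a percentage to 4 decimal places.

0.0305%

The per-week rate i satisfies (1 + i)^52 = 1 + 0.0160.
i = 1.0160^(1/52) − 1 = 0.0003053 = 0.0305%.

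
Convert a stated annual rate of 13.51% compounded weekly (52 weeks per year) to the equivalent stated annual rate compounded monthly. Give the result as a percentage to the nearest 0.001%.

EAR = (1 + 0.1351/52)^52 − 1 = 0.144451.
Solve (1 + r/12)^12 = 1.144451: r/12 = 1.144451^(1/12) − 1 = 0.011307, so r = 0.135686 = 13.569%.

13.569%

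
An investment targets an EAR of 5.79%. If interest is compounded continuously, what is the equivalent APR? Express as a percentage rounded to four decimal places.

Continuous: nominal r satisfies e^r − 1 = 0.0579.
r = ln(1 + 0.0579) = ln(1.0579) = 0.056286 = 5.6286%.

5.6286%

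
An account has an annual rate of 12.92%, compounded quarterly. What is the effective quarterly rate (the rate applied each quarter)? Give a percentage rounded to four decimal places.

With a nominal annual rate compounded quarterly, the periodic rate is the nominal rate divided by 4.
i = 0.1292 / 4 = 0.0323000 = 3.2300%.

3.2300%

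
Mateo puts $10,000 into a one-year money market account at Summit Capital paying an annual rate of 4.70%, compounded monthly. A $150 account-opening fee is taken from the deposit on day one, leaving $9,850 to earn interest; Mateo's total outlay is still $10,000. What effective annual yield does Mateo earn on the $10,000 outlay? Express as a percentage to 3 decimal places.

3.231%

Value after one year: 9,850 × (1 + 0.0470/12)^12 = 9,850 × 1.048026 = $10,323.05.
Effective yield on the $10,000 outlay: 10,323.05 / 10,000 − 1 = 0.032305 = 3.231%.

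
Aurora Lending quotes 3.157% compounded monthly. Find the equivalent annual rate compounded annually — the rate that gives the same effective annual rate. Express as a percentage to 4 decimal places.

EAR = (1 + 0.03157/12)^12 − 1 = 0.032031.
Compounded annually, the equivalent nominal rate is the EAR itself: 3.2031%.

3.2031%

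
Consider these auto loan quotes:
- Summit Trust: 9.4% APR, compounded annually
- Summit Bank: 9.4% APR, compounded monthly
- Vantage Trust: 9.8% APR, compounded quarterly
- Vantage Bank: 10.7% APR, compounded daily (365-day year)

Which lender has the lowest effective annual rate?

Summit Trust

Summit Trust: compounded annually, EAR = 9.400%
Summit Bank: (1 + 0.094/12)^12 − 1 = 9.816%
Vantage Trust: (1 + 0.098/4)^4 − 1 = 10.166%
Vantage Bank: (1 + 0.107/365)^365 − 1 = 11.292%
The lowest effective annual rate is Summit Trust at 9.400%.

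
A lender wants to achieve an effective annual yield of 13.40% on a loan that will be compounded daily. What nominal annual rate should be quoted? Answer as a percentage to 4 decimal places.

12.5773%

(1 + r/365)^365 − 1 = 0.1340, so 1 + r/365 = 1.1340^(1/365).
r/365 = 0.000345, so r = 0.125773 = 12.5773%.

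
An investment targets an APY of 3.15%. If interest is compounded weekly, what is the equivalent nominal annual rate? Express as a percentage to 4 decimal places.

3.1023%

(1 + r/52)^52 − 1 = 0.0315, so 1 + r/52 = 1.0315^(1/52).
r/52 = 0.000597, so r = 0.031023 = 3.1023%.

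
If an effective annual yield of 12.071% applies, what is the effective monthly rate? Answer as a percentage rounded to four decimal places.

0.9542%

The per-month rate i satisfies (1 + i)^12 = 1 + 0.12071.
i = 1.12071^(1/12) − 1 = 0.0095421 = 0.9542%.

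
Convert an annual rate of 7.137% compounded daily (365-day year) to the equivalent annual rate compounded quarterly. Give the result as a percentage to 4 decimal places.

7.2003%

EAR = (1 + 0.07137/365)^365 − 1 = 0.073971.
Solve (1 + r/4)^4 = 1.073971: r/4 = 1.073971^(1/4) − 1 = 0.018001, so r = 0.072003 = 7.2003%.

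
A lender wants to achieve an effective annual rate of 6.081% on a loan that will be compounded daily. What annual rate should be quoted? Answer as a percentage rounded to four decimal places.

(1 + r/365)^365 − 1 = 0.06081, so 1 + r/365 = 1.06081^(1/365).
r/365 = 0.000162, so r = 0.059038 = 5.9038%.

5.9038%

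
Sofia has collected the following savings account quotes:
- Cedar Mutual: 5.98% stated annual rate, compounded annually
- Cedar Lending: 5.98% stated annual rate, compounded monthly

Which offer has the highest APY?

Cedar Mutual: compounded annually, EAR = 5.980%
Cedar Lending: (1 + 0.0598/12)^12 − 1 = 6.147%
The highest effective annual rate is Cedar Lending at 6.147%.

Cedar Lending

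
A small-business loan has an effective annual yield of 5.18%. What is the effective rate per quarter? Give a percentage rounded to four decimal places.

The per-quarter rate i satisfies (1 + i)^4 = 1 + 0.0518.
i = 1.0518^(1/4) − 1 = 0.0127058 = 1.2706%.

1.2706%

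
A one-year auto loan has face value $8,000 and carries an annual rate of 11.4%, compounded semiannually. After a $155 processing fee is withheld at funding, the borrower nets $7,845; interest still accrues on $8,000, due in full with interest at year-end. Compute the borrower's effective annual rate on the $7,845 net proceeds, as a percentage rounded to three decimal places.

13.932%

Amount owed after one year: 8,000 × (1 + 0.114/2)^2 = 8,000 × 1.117249 = $8,937.99.
Effective rate on net proceeds: 8,937.99 / 7,845 − 1 = 0.139323 = 13.932%.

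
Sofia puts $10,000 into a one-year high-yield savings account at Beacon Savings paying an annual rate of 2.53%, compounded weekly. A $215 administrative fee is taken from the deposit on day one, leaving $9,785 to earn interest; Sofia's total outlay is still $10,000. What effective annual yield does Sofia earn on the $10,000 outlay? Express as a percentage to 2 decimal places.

Value after one year: 9,785 × (1 + 0.0253/52)^52 = 9,785 × 1.025616 = $10,035.66.
Effective yield on the $10,000 outlay: 10,035.66 / 10,000 − 1 = 0.003566 = 0.36%.

0.36%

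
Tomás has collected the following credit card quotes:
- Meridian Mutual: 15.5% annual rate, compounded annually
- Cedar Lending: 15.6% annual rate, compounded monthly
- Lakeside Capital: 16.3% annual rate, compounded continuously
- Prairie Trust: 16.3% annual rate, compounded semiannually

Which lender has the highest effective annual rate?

Lakeside Capital

Meridian Mutual: compounded annually, EAR = 15.500%
Cedar Lending: (1 + 0.156/12)^12 − 1 = 16.765%
Lakeside Capital: e^0.163 − 1 = 17.704%
Prairie Trust: (1 + 0.163/2)^2 − 1 = 16.964%
The highest effective annual rate is Lakeside Capital at 17.704%.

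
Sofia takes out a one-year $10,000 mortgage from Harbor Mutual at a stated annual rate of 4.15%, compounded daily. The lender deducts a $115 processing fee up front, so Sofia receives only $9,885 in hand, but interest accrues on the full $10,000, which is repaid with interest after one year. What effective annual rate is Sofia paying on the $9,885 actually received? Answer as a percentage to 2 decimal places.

Amount owed after one year: 10,000 × (1 + 0.0415/365)^365 = 10,000 × 1.042371 = $10,423.71.
Effective rate on net proceeds: 10,423.71 / 9,885 − 1 = 0.054497 = 5.45%.

5.45%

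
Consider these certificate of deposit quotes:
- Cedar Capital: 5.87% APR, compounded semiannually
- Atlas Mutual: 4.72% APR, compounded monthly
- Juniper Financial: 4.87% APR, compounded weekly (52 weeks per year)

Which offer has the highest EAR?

Cedar Capital

Cedar Capital: (1 + 0.0587/2)^2 − 1 = 5.956%
Atlas Mutual: (1 + 0.0472/12)^12 − 1 = 4.823%
Juniper Financial: (1 + 0.0487/52)^52 − 1 = 4.988%
The highest effective annual rate is Cedar Capital at 5.956%.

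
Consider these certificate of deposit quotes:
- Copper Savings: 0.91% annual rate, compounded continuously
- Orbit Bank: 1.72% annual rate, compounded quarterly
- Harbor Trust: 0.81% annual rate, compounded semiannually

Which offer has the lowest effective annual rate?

Copper Savings: e^0.0091 − 1 = 0.914%
Orbit Bank: (1 + 0.0172/4)^4 − 1 = 1.731%
Harbor Trust: (1 + 0.0081/2)^2 − 1 = 0.812%
The lowest effective annual rate is Harbor Trust at 0.812%.

Harbor Trust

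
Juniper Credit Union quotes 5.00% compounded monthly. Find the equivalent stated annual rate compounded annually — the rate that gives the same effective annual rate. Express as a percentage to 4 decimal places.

5.1162%

EAR = (1 + 0.0500/12)^12 − 1 = 0.051162.
Compounded annually, the equivalent nominal rate is the EAR itself: 5.1162%.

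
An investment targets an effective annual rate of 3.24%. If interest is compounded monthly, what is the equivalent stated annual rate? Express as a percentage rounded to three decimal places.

3.193%

(1 + r/12)^12 − 1 = 0.0324, so 1 + r/12 = 1.0324^(1/12).
r/12 = 0.002661, so r = 0.031929 = 3.193%.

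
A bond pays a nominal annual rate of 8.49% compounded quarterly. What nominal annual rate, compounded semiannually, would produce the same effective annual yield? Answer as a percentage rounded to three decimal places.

EAR = (1 + 0.0849/4)^4 − 1 = 0.087641.
Solve (1 + r/2)^2 = 1.087641: r/2 = 1.087641^(1/2) − 1 = 0.042901, so r = 0.085801 = 8.580%.

8.580%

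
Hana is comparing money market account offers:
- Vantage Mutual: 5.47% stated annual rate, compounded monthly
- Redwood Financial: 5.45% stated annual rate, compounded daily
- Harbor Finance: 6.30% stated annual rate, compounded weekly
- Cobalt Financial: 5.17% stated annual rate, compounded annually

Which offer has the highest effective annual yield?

Vantage Mutual: (1 + 0.0547/12)^12 − 1 = 5.609%
Redwood Financial: (1 + 0.0545/365)^365 − 1 = 5.601%
Harbor Finance: (1 + 0.0630/52)^52 − 1 = 6.499%
Cobalt Financial: compounded annually, EAR = 5.170%
The highest effective annual rate is Harbor Finance at 6.499%.

Harbor Finance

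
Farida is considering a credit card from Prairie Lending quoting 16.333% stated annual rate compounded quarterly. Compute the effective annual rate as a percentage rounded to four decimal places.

17.3609%

EAR = (1 + 0.16333/4)^4 − 1.
= 1.173609 − 1 = 17.3609%.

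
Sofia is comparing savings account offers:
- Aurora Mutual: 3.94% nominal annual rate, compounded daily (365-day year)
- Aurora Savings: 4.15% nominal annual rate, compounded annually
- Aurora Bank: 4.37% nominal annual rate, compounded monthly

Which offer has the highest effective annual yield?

Aurora Bank

Aurora Mutual: (1 + 0.0394/365)^365 − 1 = 4.018%
Aurora Savings: compounded annually, EAR = 4.150%
Aurora Bank: (1 + 0.0437/12)^12 − 1 = 4.459%
The highest effective annual rate is Aurora Bank at 4.459%.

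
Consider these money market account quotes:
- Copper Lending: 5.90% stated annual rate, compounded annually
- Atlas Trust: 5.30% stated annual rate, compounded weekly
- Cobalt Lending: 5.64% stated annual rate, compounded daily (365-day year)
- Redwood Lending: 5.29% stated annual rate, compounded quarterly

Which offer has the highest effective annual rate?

Copper Lending

Copper Lending: compounded annually, EAR = 5.900%
Atlas Trust: (1 + 0.0530/52)^52 − 1 = 5.440%
Cobalt Lending: (1 + 0.0564/365)^365 − 1 = 5.802%
Redwood Lending: (1 + 0.0529/4)^4 − 1 = 5.396%
The highest effective annual rate is Copper Lending at 5.900%.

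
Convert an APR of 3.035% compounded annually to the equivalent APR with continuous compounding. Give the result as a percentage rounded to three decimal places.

Compounded annually, EAR = nominal = 0.030350.
Equivalent continuous rate: r = ln(1 + 0.030350) = 0.029899 = 2.990%.

2.990%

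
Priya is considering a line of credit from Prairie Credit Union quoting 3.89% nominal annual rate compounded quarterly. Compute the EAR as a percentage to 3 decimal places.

EAR = (1 + 0.0389/4)^4 − 1.
= 1.039471 − 1 = 3.947%.

3.947%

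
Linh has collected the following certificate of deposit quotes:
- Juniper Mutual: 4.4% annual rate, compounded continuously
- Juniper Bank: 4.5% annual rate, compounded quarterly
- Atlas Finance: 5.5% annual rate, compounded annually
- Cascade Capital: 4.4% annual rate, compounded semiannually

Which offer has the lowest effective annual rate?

Cascade Capital

Juniper Mutual: e^0.044 − 1 = 4.498%
Juniper Bank: (1 + 0.045/4)^4 − 1 = 4.577%
Atlas Finance: compounded annually, EAR = 5.500%
Cascade Capital: (1 + 0.044/2)^2 − 1 = 4.448%
The lowest effective annual rate is Cascade Capital at 4.448%.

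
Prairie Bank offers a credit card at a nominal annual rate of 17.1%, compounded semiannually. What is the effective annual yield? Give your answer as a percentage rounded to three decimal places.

17.831%

EAR = (1 + 0.171/2)^2 − 1.
= 1.178310 − 1 = 17.831%.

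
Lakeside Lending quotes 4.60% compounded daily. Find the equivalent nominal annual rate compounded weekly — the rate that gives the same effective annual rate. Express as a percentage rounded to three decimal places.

EAR = (1 + 0.0460/365)^365 − 1 = 0.047071.
Solve (1 + r/52)^52 = 1.047071: r/52 = 1.047071^(1/52) − 1 = 0.000885, so r = 0.046017 = 4.602%.

4.602%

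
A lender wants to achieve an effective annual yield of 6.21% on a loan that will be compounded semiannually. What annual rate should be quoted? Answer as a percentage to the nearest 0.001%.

6.116%

(1 + r/2)^2 − 1 = 0.0621, so 1 + r/2 = 1.0621^(1/2).
r/2 = 0.030582, so r = 0.061165 = 6.116%.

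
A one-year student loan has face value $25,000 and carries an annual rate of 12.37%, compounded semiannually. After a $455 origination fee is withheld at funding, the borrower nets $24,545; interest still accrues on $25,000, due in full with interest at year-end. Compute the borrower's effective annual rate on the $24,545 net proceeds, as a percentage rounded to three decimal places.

Amount owed after one year: 25,000 × (1 + 0.1237/2)^2 = 25,000 × 1.127525 = $28,188.14.
Effective rate on net proceeds: 28,188.14 / 24,545 − 1 = 0.148427 = 14.843%.

14.843%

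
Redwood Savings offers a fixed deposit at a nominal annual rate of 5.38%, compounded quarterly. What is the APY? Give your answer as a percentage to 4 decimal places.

EAR = (1 + 0.0538/4)^4 − 1.
= 1.054895 − 1 = 5.4895%.

5.4895%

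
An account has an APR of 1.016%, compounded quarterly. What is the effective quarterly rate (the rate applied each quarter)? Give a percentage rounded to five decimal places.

With a nominal annual rate compounded quarterly, the periodic rate is the nominal rate divided by 4.
i = 0.01016 / 4 = 0.0025400 = 0.25400%.

0.25400%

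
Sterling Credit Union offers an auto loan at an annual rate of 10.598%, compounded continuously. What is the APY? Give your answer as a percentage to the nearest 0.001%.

11.180%

With continuous compounding, EAR = e^0.10598 − 1.
e^0.10598 = 1.111800, so EAR = 0.111800 = 11.180%.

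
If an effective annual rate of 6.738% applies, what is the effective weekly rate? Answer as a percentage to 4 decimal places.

The per-week rate i satisfies (1 + i)^52 = 1 + 0.06738.
i = 1.06738^(1/52) − 1 = 0.0012548 = 0.1255%.

0.1255%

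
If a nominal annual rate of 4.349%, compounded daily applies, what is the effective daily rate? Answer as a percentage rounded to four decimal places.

With a nominal annual rate compounded daily, the periodic rate is the nominal rate divided by 365.
i = 0.04349 / 365 = 0.0001192 = 0.0119%.

0.0119%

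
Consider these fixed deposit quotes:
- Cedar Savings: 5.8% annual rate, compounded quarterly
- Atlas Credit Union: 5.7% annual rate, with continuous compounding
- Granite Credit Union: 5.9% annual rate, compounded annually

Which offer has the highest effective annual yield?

Cedar Savings: (1 + 0.058/4)^4 − 1 = 5.927%
Atlas Credit Union: e^0.057 − 1 = 5.866%
Granite Credit Union: compounded annually, EAR = 5.900%
The highest effective annual rate is Cedar Savings at 5.927%.

Cedar Savings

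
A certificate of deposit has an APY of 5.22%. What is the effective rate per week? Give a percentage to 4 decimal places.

The per-week rate i satisfies (1 + i)^52 = 1 + 0.0522.
i = 1.0522^(1/52) − 1 = 0.0009790 = 0.0979%.

0.0979%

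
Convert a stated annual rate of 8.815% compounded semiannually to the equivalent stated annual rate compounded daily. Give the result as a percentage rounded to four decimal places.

EAR = (1 + 0.08815/2)^2 − 1 = 0.090093.
Solve (1 + r/365)^365 = 1.090093: r/365 = 1.090093^(1/365) − 1 = 0.000236, so r = 0.086273 = 8.6273%.

8.6273%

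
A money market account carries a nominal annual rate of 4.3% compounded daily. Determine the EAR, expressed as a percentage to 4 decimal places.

4.3935%

EAR = (1 + 0.043/365)^365 − 1.
= (1 + 0.000118)^365 − 1 = 1.043935 − 1 = 4.3935%.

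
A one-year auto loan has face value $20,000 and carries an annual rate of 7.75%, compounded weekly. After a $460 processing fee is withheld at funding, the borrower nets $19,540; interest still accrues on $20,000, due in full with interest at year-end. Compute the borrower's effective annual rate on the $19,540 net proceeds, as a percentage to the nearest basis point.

Amount owed after one year: 20,000 × (1 + 0.0775/52)^52 = 20,000 × 1.080520 = $21,610.40.
Effective rate on net proceeds: 21,610.40 / 19,540 − 1 = 0.105957 = 10.60%.

10.60%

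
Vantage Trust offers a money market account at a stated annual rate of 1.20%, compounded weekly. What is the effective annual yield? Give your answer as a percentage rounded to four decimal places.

1.2071%

EAR = (1 + 0.0120/52)^52 − 1.
= 1.012071 − 1 = 1.2071%.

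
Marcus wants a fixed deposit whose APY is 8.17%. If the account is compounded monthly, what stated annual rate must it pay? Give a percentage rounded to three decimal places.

(1 + r/12)^12 − 1 = 0.0817, so 1 + r/12 = 1.0817^(1/12).
r/12 = 0.006566, so r = 0.078791 = 7.879%.

7.879%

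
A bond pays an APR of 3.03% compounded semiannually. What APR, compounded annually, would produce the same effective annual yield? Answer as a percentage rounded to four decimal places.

3.0530%

EAR = (1 + 0.0303/2)^2 − 1 = 0.030530.
Compounded annually, the equivalent nominal rate is the EAR itself: 3.0530%.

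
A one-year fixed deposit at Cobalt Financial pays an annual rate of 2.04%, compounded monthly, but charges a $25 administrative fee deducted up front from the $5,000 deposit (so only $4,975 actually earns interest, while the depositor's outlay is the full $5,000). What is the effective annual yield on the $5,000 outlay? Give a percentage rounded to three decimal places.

Value after one year: 4,975 × (1 + 0.0204/12)^12 = 4,975 × 1.020592 = $5,077.44.
Effective yield on the $5,000 outlay: 5,077.44 / 5,000 − 1 = 0.015489 = 1.549%.

1.549%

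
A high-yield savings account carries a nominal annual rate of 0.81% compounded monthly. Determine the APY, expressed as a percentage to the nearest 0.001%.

0.813%

EAR = (1 + 0.0081/12)^12 − 1.
= (1 + 0.000675)^12 − 1 = 1.008130 − 1 = 0.813%.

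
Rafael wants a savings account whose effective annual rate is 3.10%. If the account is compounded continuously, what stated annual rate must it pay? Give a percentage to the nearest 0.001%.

3.053%

Continuous: nominal r satisfies e^r − 1 = 0.0310.
r = ln(1 + 0.0310) = ln(1.0310) = 0.030529 = 3.053%.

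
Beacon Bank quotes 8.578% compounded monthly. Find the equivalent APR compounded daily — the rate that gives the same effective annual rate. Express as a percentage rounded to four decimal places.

8.5485%

EAR = (1 + 0.08578/12)^12 − 1 = 0.089234.
Solve (1 + r/365)^365 = 1.089234: r/365 = 1.089234^(1/365) − 1 = 0.000234, so r = 0.085485 = 8.5485%.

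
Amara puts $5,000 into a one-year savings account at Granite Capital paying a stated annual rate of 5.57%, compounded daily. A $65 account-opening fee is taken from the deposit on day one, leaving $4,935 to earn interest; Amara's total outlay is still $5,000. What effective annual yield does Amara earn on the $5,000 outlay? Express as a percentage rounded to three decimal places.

4.353%

Value after one year: 4,935 × (1 + 0.0557/365)^365 = 4,935 × 1.057276 = $5,217.66.
Effective yield on the $5,000 outlay: 5,217.66 / 5,000 − 1 = 0.043531 = 4.353%.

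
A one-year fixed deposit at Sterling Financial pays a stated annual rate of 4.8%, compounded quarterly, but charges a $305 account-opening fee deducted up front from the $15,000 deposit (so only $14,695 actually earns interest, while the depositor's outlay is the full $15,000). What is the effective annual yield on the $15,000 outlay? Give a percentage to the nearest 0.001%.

Value after one year: 14,695 × (1 + 0.048/4)^4 = 14,695 × 1.048871 = $15,413.16.
Effective yield on the $15,000 outlay: 15,413.16 / 15,000 − 1 = 0.027544 = 2.754%.

2.754%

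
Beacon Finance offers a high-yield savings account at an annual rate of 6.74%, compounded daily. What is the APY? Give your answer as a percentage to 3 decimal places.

6.972%

EAR = (1 + 0.0674/365)^365 − 1.
= 1.069717 − 1 = 6.972%.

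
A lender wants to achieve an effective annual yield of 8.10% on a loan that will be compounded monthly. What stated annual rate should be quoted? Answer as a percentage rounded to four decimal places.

7.8140%

(1 + r/12)^12 − 1 = 0.0810, so 1 + r/12 = 1.0810^(1/12).
r/12 = 0.006512, so r = 0.078140 = 7.8140%.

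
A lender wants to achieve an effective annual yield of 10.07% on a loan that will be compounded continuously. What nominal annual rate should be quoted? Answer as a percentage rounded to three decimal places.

Continuous: nominal r satisfies e^r − 1 = 0.1007.
r = ln(1 + 0.1007) = ln(1.1007) = 0.095946 = 9.595%.

9.595%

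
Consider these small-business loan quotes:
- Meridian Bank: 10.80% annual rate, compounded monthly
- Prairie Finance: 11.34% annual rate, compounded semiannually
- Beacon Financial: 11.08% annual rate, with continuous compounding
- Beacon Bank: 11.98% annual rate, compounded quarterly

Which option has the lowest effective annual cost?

Meridian Bank: (1 + 0.1080/12)^12 − 1 = 11.351%
Prairie Finance: (1 + 0.1134/2)^2 − 1 = 11.661%
Beacon Financial: e^0.1108 − 1 = 11.717%
Beacon Bank: (1 + 0.1198/4)^4 − 1 = 12.529%
The lowest effective annual rate is Meridian Bank at 11.351%.

Meridian Bank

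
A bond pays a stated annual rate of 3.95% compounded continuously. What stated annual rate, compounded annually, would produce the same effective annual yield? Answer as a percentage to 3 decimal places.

4.029%

EAR under continuous compounding: e^0.0395 − 1 = 0.040290.
Compounded annually, the equivalent nominal rate is the EAR itself: 4.029%.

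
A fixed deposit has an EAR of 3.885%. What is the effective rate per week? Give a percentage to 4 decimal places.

The per-week rate i satisfies (1 + i)^52 = 1 + 0.03885.
i = 1.03885^(1/52) − 1 = 0.0007332 = 0.0733%.

0.0733%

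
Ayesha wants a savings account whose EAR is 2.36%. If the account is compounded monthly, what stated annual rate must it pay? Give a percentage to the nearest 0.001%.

2.335%

(1 + r/12)^12 − 1 = 0.0236, so 1 + r/12 = 1.0236^(1/12).
r/12 = 0.001946, so r = 0.023349 = 2.335%.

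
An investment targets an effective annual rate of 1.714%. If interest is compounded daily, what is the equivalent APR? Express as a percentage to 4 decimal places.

1.6995%

(1 + r/365)^365 − 1 = 0.01714, so 1 + r/365 = 1.01714^(1/365).
r/365 = 0.000047, so r = 0.016995 = 1.6995%.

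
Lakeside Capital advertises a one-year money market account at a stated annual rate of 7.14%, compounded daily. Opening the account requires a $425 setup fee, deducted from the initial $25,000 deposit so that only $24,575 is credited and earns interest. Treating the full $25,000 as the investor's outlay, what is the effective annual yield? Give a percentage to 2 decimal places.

Value after one year: 24,575 × (1 + 0.0714/365)^365 = 24,575 × 1.074003 = $26,393.63.
Effective yield on the $25,000 outlay: 26,393.63 / 25,000 − 1 = 0.055745 = 5.57%.

5.57%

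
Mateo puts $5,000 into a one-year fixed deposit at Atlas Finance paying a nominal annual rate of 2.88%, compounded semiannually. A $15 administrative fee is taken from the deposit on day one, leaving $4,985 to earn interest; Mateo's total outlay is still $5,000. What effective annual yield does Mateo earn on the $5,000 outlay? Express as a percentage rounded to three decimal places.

2.592%

Value after one year: 4,985 × (1 + 0.0288/2)^2 = 4,985 × 1.029007 = $5,129.60.
Effective yield on the $5,000 outlay: 5,129.60 / 5,000 − 1 = 0.025920 = 2.592%.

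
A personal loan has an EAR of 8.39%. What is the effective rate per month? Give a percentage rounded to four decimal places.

The per-month rate i satisfies (1 + i)^12 = 1 + 0.0839.
i = 1.0839^(1/12) − 1 = 0.0067364 = 0.6736%.

0.6736%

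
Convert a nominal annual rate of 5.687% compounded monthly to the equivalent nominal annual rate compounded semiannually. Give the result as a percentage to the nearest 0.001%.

EAR = (1 + 0.05687/12)^12 − 1 = 0.058376.
Solve (1 + r/2)^2 = 1.058376: r/2 = 1.058376^(1/2) − 1 = 0.028774, so r = 0.057548 = 5.755%.

5.755%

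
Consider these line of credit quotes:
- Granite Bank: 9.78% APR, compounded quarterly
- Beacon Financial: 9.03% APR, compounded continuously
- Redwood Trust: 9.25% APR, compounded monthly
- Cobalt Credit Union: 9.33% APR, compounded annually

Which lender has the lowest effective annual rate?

Cobalt Credit Union

Granite Bank: (1 + 0.0978/4)^4 − 1 = 10.145%
Beacon Financial: e^0.0903 − 1 = 9.450%
Redwood Trust: (1 + 0.0925/12)^12 − 1 = 9.652%
Cobalt Credit Union: compounded annually, EAR = 9.330%
The lowest effective annual rate is Cobalt Credit Union at 9.330%.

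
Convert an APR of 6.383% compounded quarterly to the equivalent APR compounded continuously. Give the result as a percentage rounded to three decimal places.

6.333%

EAR = (1 + 0.06383/4)^4 − 1 = 0.065374.
Equivalent continuous rate: r = ln(1 + 0.065374) = 0.063326 = 6.333%.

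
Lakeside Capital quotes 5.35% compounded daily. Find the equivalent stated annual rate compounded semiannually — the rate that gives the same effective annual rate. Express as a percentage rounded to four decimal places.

5.4218%

EAR = (1 + 0.0535/365)^365 − 1 = 0.054953.
Solve (1 + r/2)^2 = 1.054953: r/2 = 1.054953^(1/2) − 1 = 0.027109, so r = 0.054218 = 5.4218%.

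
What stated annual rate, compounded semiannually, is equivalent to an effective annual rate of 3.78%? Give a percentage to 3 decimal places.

(1 + r/2)^2 − 1 = 0.0378, so 1 + r/2 = 1.0378^(1/2).
r/2 = 0.018725, so r = 0.037449 = 3.745%.

3.745%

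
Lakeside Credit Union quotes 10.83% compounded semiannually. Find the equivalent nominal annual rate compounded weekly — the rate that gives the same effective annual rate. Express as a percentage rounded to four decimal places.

EAR = (1 + 0.1083/2)^2 − 1 = 0.111232.
Solve (1 + r/52)^52 = 1.111232: r/52 = 1.111232^(1/52) − 1 = 0.002030, so r = 0.105577 = 10.5577%.

10.5577%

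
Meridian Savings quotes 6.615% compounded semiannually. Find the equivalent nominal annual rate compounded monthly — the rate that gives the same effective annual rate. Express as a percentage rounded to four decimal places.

6.5256%

EAR = (1 + 0.06615/2)^2 − 1 = 0.067244.
Solve (1 + r/12)^12 = 1.067244: r/12 = 1.067244^(1/12) − 1 = 0.005438, so r = 0.065256 = 6.5256%.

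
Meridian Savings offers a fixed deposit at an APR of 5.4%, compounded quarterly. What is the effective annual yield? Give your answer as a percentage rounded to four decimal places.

5.5103%

EAR = (1 + 0.054/4)^4 − 1.
= (1 + 0.013500)^4 − 1 = 1.055103 − 1 = 5.5103%.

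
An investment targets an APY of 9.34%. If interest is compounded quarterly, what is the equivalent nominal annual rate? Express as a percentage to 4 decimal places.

9.0296%

(1 + r/4)^4 − 1 = 0.0934, so 1 + r/4 = 1.0934^(1/4).
r/4 = 0.022574, so r = 0.090296 = 9.0296%.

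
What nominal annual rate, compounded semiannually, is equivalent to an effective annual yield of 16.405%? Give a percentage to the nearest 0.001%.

(1 + r/2)^2 − 1 = 0.16405, so 1 + r/2 = 1.16405^(1/2).
r/2 = 0.078911, so r = 0.157823 = 15.782%.

15.782%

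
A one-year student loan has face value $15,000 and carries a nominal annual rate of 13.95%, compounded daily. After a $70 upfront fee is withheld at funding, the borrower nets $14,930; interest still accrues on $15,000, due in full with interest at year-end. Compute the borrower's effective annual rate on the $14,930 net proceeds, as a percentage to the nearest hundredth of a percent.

Amount owed after one year: 15,000 × (1 + 0.1395/365)^365 = 15,000 × 1.149668 = $17,245.02.
Effective rate on net proceeds: 17,245.02 / 14,930 − 1 = 0.155058 = 15.51%.

15.51%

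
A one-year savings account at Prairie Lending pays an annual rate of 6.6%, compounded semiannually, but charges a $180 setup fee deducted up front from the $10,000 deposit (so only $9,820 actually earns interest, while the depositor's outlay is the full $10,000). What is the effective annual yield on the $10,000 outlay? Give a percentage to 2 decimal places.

Value after one year: 9,820 × (1 + 0.066/2)^2 = 9,820 × 1.067089 = $10,478.81.
Effective yield on the $10,000 outlay: 10,478.81 / 10,000 − 1 = 0.047881 = 4.79%.

4.79%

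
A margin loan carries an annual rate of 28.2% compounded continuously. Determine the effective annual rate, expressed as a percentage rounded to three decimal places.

With continuous compounding, EAR = e^0.282 − 1.
e^0.282 = 1.325779, so EAR = 0.325779 = 32.578%.

32.578%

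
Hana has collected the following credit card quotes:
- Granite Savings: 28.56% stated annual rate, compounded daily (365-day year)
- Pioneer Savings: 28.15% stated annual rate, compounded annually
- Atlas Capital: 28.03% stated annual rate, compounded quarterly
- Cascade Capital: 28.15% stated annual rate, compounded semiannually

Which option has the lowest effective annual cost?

Pioneer Savings

Granite Savings: (1 + 0.2856/365)^365 − 1 = 33.041%
Pioneer Savings: compounded annually, EAR = 28.150%
Atlas Capital: (1 + 0.2803/4)^4 − 1 = 31.116%
Cascade Capital: (1 + 0.2815/2)^2 − 1 = 30.131%
The lowest effective annual rate is Pioneer Savings at 28.150%.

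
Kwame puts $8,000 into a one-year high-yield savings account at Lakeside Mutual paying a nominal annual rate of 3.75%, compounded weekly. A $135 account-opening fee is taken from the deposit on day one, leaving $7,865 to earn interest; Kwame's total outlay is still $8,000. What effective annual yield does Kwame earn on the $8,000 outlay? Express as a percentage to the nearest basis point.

2.07%

Value after one year: 7,865 × (1 + 0.0375/52)^52 = 7,865 × 1.038198 = $8,165.43.
Effective yield on the $8,000 outlay: 8,165.43 / 8,000 − 1 = 0.020678 = 2.07%.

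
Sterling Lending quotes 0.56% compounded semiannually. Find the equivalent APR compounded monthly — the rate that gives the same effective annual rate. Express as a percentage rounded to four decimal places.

EAR = (1 + 0.0056/2)^2 − 1 = 0.005608.
Solve (1 + r/12)^12 = 1.005608: r/12 = 1.005608^(1/12) − 1 = 0.000466, so r = 0.005593 = 0.5593%.

0.5593%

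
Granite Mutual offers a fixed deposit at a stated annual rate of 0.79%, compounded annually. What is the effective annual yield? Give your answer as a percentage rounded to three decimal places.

Annual compounding means the effective rate equals the nominal rate: 0.790%.

0.790%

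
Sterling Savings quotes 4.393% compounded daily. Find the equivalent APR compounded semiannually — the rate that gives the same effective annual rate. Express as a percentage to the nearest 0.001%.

4.441%

EAR = (1 + 0.04393/365)^365 − 1 = 0.044906.
Solve (1 + r/2)^2 = 1.044906: r/2 = 1.044906^(1/2) − 1 = 0.022207, so r = 0.044413 = 4.441%.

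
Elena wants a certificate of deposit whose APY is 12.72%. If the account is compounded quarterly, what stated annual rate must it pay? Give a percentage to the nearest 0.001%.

12.155%

(1 + r/4)^4 − 1 = 0.1272, so 1 + r/4 = 1.1272^(1/4).
r/4 = 0.030387, so r = 0.121547 = 12.155%.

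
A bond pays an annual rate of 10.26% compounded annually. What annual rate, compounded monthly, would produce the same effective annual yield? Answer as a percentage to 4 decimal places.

9.8070%

Compounded annually, EAR = nominal = 0.102600.
Solve (1 + r/12)^12 = 1.102600: r/12 = 1.102600^(1/12) − 1 = 0.008172, so r = 0.098070 = 9.8070%.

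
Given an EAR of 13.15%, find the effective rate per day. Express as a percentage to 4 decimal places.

The per-day rate i satisfies (1 + i)^365 = 1 + 0.1315.
i = 1.1315^(1/365) − 1 = 0.0003385 = 0.0339%.

0.0339%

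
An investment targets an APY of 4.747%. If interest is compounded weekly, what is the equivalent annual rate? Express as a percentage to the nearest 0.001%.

(1 + r/52)^52 − 1 = 0.04747, so 1 + r/52 = 1.04747^(1/52).
r/52 = 0.000892, so r = 0.046398 = 4.640%.

4.640%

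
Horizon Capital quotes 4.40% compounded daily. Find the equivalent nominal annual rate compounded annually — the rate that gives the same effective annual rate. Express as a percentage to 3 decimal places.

4.498%

EAR = (1 + 0.0440/365)^365 − 1 = 0.044980.
Compounded annually, the equivalent nominal rate is the EAR itself: 4.498%.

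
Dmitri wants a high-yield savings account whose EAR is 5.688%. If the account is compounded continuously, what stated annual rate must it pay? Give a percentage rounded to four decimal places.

Continuous: nominal r satisfies e^r − 1 = 0.05688.
r = ln(1 + 0.05688) = ln(1.05688) = 0.055321 = 5.5321%.

5.5321%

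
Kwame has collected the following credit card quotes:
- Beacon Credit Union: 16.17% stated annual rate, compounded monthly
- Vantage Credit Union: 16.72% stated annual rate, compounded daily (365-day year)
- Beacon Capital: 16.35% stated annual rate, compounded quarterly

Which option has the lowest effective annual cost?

Beacon Credit Union: (1 + 0.1617/12)^12 − 1 = 17.424%
Vantage Credit Union: (1 + 0.1672/365)^365 − 1 = 18.195%
Beacon Capital: (1 + 0.1635/4)^4 − 1 = 17.380%
The lowest effective annual rate is Beacon Capital at 17.380%.

Beacon Capital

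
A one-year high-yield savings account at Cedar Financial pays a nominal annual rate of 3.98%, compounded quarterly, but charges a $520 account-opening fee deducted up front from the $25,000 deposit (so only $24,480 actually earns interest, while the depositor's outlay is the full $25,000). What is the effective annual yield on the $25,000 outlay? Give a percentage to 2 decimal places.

Value after one year: 24,480 × (1 + 0.0398/4)^4 = 24,480 × 1.040398 = $25,468.94.
Effective yield on the $25,000 outlay: 25,468.94 / 25,000 − 1 = 0.018758 = 1.88%.

1.88%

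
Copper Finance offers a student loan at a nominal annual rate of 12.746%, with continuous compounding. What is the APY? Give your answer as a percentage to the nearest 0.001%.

13.594%

With continuous compounding, EAR = e^0.12746 − 1.
e^0.12746 = 1.135939, so EAR = 0.135939 = 13.594%.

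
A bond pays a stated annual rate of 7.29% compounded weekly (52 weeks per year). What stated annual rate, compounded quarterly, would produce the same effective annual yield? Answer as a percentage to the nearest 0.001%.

7.352%

EAR = (1 + 0.0729/52)^52 − 1 = 0.075568.
Solve (1 + r/4)^4 = 1.075568: r/4 = 1.075568^(1/4) − 1 = 0.018379, so r = 0.073516 = 7.352%.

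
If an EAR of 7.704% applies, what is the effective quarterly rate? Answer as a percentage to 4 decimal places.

1.8727%

The per-quarter rate i satisfies (1 + i)^4 = 1 + 0.07704.
i = 1.07704^(1/4) − 1 = 0.0187273 = 1.8727%.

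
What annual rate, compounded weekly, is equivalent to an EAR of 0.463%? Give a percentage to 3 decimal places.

(1 + r/52)^52 − 1 = 0.00463, so 1 + r/52 = 1.00463^(1/52).
r/52 = 0.000089, so r = 0.004620 = 0.462%.

0.462%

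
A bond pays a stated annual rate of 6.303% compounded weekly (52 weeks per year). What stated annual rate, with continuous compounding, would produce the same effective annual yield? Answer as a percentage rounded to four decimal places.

EAR = (1 + 0.06303/52)^52 − 1 = 0.065018.
Equivalent continuous rate: r = ln(1 + 0.065018) = 0.062992 = 6.2992%.

6.2992%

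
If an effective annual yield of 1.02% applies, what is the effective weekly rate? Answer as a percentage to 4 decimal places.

0.0195%

The per-week rate i satisfies (1 + i)^52 = 1 + 0.0102.
i = 1.0102^(1/52) − 1 = 0.0001952 = 0.0195%.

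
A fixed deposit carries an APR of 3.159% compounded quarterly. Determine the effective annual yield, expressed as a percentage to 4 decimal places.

EAR = (1 + 0.03159/4)^4 − 1.
= 1.031966 − 1 = 3.1966%.

3.1966%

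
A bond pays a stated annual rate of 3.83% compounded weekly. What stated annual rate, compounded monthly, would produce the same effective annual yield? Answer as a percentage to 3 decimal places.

3.835%

EAR = (1 + 0.0383/52)^52 − 1 = 0.039028.
Solve (1 + r/12)^12 = 1.039028: r/12 = 1.039028^(1/12) − 1 = 0.003196, so r = 0.038347 = 3.835%.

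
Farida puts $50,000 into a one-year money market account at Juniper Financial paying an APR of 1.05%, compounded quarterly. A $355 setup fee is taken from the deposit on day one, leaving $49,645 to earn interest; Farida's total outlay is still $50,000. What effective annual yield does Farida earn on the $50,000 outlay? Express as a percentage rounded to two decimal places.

Value after one year: 49,645 × (1 + 0.0105/4)^4 = 49,645 × 1.010541 = $50,168.33.
Effective yield on the $50,000 outlay: 50,168.33 / 50,000 − 1 = 0.003367 = 0.34%.

0.34%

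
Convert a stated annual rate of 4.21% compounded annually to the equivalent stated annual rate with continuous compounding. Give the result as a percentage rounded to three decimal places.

4.124%

Compounded annually, EAR = nominal = 0.042100.
Equivalent continuous rate: r = ln(1 + 0.042100) = 0.041238 = 4.124%.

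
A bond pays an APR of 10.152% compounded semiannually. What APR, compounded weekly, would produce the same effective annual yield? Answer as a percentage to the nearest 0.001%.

EAR = (1 + 0.10152/2)^2 − 1 = 0.104097.
Solve (1 + r/52)^52 = 1.104097: r/52 = 1.104097^(1/52) − 1 = 0.001906, so r = 0.099122 = 9.912%.

9.912%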